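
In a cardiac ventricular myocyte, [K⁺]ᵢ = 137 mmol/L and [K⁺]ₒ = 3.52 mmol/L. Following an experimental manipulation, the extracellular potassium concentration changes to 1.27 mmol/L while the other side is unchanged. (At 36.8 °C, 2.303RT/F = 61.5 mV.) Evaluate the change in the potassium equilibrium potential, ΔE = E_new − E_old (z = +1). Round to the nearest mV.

-27 mV

E_old = (61.5/1)·log₁₀(3.52/137) = -97.80 mV
E_new = (61.5/1)·log₁₀(1.27/137) = -125.02 mV
ΔE = -125.02 − (-97.80) = -27.23 mV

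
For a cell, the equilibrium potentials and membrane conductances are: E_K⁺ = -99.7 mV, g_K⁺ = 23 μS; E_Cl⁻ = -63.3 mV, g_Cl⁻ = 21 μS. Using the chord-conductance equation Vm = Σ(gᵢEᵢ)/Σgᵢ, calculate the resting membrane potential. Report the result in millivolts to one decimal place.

Σ gᵢEᵢ = 23·(-99.7) + 21·(-63.3) = -3622.40
Σ gᵢ = 23 + 21 = 44
Vm = -3622.40 / 44 = -82.33 mV

-82.3 mV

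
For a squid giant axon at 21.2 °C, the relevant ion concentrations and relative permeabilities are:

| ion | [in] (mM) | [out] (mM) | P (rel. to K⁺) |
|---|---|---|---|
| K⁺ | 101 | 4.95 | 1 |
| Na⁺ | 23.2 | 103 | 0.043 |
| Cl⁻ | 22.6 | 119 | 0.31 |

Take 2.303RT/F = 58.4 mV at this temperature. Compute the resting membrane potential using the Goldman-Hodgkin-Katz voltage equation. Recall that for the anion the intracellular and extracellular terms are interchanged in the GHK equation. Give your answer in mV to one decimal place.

-54.2 mV

Vm = 58.4 · log₁₀[(Σ P·[cation]ₒ + Σ P·[anion]ᵢ) / (Σ P·[cation]ᵢ + Σ P·[anion]ₒ)]
Numerator = 1×4.95 + 0.043×103 + 0.31×22.6 = 16.38
Denominator = 1×101 + 0.043×23.2 + 0.31×119 = 138.9
Vm = 58.4 · log₁₀(0.11797) = 58.4 × (-0.9282) = -54.21 mV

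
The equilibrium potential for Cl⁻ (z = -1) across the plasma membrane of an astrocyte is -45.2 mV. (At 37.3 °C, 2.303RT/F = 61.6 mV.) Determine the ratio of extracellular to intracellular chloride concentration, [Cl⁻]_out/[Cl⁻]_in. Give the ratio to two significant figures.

log₁₀([out]/[in]) = E·z/(61.6) = -45.2 × -1 / 61.6 = 0.7338
[out]/[in] = 10^(0.7338) = 5.417

5.4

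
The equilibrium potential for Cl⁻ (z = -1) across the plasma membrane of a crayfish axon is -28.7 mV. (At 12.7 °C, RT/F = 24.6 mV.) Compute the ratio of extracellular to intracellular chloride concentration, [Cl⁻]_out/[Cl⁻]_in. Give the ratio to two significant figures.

3.2

ln([out]/[in]) = E·z/(24.6) = -28.7 × -1 / 24.6 = 1.1667
[out]/[in] = e^(1.1667) = 3.211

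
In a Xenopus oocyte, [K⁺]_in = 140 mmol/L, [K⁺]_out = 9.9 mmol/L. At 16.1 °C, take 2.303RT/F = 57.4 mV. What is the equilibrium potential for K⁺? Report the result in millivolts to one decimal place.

E = (57.4/z) · log₁₀([K⁺]_out/[K⁺]_in) with z = +1.
= (57.4/1) · log₁₀(9.9/140) = 57.40 · log₁₀(0.07071)
= 57.40 · (-1.1505) = -66.04 mV

-66.0 mV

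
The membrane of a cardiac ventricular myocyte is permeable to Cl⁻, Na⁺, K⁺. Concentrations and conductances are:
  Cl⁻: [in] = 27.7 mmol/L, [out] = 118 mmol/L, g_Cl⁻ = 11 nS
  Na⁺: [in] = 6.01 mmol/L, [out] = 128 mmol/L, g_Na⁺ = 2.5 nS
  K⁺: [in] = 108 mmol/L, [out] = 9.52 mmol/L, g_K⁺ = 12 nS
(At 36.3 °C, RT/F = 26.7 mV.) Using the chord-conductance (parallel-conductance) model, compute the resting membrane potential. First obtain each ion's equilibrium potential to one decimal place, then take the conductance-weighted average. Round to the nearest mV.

-39 mV

E_Cl⁻ = (26.7/-1)·ln(118/27.7) = -38.7 mV
E_Na⁺ = (26.7/1)·ln(128/6.01) = 81.7 mV
E_K⁺ = (26.7/1)·ln(9.52/108) = -64.8 mV
Vm = (Σ gᵢEᵢ)/(Σ gᵢ) = (11·-38.7 + 2.5·81.7 + 12·-64.8) / (11 + 2.5 + 12)
= -999.05 / 25.5 = -39.18 mV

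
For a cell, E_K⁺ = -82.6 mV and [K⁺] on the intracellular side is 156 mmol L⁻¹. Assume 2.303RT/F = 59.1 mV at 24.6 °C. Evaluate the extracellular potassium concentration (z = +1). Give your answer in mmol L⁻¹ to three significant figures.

Nernst: E = (59.1/1) · log₁₀([out]/[in]), so log₁₀([out]/[in]) = -82.6 × 1 / 59.1 = -1.3976.
[out]/[in] = 10^(-1.3976) = 0.04003.
[out] = 0.04003 × 156 = 6.244 mmol L⁻¹.

6.24 mmol L⁻¹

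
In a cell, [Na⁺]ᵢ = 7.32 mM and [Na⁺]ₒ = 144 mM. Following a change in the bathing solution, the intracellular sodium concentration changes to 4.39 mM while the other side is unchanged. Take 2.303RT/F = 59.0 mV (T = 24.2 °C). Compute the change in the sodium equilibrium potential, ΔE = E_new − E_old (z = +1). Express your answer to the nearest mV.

E_old = (59.0/1)·log₁₀(144/7.32) = 76.34 mV
E_new = (59.0/1)·log₁₀(144/4.39) = 89.44 mV
ΔE = 89.44 − (76.34) = 13.10 mV

13 mV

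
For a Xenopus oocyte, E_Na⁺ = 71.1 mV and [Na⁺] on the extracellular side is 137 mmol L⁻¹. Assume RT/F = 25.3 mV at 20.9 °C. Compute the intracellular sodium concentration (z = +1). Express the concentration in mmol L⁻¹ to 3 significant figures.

Nernst: E = (25.3/1) · ln([out]/[in]), so ln([out]/[in]) = 71.1 × 1 / 25.3 = 2.8103.
[out]/[in] = e^(2.8103) = 16.61.
[in] = 137 / 16.61 = 8.246 mmol L⁻¹.

8.25 mmol L⁻¹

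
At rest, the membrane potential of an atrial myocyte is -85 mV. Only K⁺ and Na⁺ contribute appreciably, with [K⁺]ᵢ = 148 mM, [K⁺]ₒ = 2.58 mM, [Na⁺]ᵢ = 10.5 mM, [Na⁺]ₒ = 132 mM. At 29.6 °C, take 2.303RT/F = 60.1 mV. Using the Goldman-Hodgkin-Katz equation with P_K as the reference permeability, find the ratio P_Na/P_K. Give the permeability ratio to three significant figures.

0.0237

Let α = P_Na/P_K. GHK: Vm = 60.1·log₁₀[(Kₒ + α·Naₒ)/(Kᵢ + α·Naᵢ)].
10^(Vm/60.1) = 10^(-85.0/60.1) = 0.03852
So 0.03852·(Kᵢ + α·Naᵢ) = Kₒ + α·Naₒ → α = (0.03852·148.0 − 2.58) / (132.0 − 0.03852·10.5)
α = (5.701 − 2.58) / (132.0 − 0.4045) = 3.121/131.6 = 0.02372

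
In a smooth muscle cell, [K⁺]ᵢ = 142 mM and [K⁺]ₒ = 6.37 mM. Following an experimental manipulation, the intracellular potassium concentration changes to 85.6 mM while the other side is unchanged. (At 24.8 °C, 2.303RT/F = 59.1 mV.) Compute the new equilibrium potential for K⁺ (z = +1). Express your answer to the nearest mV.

After the shift: [K⁺]_out = 6.37, [K⁺]_in = 85.6 mM.
E_new = (59.1/1)·log₁₀(6.37/85.6) = 59.10 · (-1.1283) = -66.68 mV

-67 mV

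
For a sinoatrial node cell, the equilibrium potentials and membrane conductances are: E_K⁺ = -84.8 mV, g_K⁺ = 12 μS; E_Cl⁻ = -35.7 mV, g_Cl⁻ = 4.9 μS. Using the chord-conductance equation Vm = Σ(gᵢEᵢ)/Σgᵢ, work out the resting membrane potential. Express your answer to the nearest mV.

-71 mV

Σ gᵢEᵢ = 12·(-84.8) + 4.9·(-35.7) = -1192.53
Σ gᵢ = 12 + 4.9 = 16.9
Vm = -1192.53 / 16.9 = -70.56 mV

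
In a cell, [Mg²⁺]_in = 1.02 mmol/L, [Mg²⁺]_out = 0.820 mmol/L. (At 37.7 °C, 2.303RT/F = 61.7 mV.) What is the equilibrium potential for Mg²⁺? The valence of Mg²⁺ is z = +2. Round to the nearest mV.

E = (61.7/z) · log₁₀([Mg²⁺]_out/[Mg²⁺]_in) with z = +2.
= (61.7/2) · log₁₀(0.820/1.02) = 30.85 · log₁₀(0.8039)
= 30.85 · (-0.0948) = -2.92 mV

-3 mV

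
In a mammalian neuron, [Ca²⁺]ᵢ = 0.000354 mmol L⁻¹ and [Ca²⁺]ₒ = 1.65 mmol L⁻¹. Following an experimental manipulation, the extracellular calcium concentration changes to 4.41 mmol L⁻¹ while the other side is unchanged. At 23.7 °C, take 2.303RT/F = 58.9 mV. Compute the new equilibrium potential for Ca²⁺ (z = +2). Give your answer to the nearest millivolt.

121 mV

After the shift: [Ca²⁺]_out = 4.41, [Ca²⁺]_in = 0.000354 mmol L⁻¹.
E_new = (58.9/2)·log₁₀(4.41/0.000354) = 29.45 · (4.0954) = 120.61 mV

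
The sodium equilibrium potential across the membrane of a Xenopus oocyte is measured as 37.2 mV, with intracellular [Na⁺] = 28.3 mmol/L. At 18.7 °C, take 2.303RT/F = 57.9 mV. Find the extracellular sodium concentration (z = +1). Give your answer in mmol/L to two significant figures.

120 mmol/L

Nernst: E = (57.9/1) · log₁₀([out]/[in]), so log₁₀([out]/[in]) = 37.2 × 1 / 57.9 = 0.6425.
[out]/[in] = 10^(0.6425) = 4.39.
[out] = 4.39 × 28.3 = 124.2 mmol/L.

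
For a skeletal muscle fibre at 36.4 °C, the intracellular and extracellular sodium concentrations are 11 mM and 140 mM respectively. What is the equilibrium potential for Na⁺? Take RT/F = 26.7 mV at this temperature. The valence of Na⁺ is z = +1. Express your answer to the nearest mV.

E = (26.7/z) · ln([Na⁺]_out/[Na⁺]_in) with z = +1.
= (26.7/1) · ln(140/11) = 26.70 · ln(12.73)
= 26.70 · (2.5437) = 67.92 mV

68 mV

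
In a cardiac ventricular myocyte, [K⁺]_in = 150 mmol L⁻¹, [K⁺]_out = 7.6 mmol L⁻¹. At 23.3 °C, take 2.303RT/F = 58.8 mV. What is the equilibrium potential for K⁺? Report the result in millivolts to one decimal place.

E = (58.8/z) · log₁₀([K⁺]_out/[K⁺]_in) with z = +1.
= (58.8/1) · log₁₀(7.6/150) = 58.80 · log₁₀(0.05067)
= 58.80 · (-1.2953) = -76.16 mV

-76.2 mV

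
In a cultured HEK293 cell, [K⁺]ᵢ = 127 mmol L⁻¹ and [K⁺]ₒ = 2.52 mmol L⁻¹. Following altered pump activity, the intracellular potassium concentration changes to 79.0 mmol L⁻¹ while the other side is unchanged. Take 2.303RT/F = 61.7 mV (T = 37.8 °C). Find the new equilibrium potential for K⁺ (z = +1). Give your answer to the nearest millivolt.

-92 mV

After the shift: [K⁺]_out = 2.52, [K⁺]_in = 79.0 mmol L⁻¹.
E_new = (61.7/1)·log₁₀(2.52/79.0) = 61.70 · (-1.4962) = -92.32 mV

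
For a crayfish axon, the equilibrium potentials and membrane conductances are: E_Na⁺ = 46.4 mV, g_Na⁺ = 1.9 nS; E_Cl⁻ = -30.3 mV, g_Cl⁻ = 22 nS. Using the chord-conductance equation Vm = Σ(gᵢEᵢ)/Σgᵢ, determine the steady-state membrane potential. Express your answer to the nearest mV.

-24 mV

Σ gᵢEᵢ = 1.9·(46.4) + 22·(-30.3) = -578.44
Σ gᵢ = 1.9 + 22 = 23.9
Vm = -578.44 / 23.9 = -24.20 mV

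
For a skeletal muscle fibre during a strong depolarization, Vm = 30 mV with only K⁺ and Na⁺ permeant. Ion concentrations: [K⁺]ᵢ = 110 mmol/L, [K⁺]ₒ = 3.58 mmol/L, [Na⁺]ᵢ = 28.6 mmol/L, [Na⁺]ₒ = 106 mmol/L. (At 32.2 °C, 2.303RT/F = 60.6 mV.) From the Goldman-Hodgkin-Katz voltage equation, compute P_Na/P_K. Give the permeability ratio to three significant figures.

20.5

Let α = P_Na/P_K. GHK: Vm = 60.6·log₁₀[(Kₒ + α·Naₒ)/(Kᵢ + α·Naᵢ)].
10^(Vm/60.6) = 10^(30.0/60.6) = 3.1264
So 3.1264·(Kᵢ + α·Naᵢ) = Kₒ + α·Naₒ → α = (3.1264·110.0 − 3.58) / (106.0 − 3.1264·28.6)
α = (343.9 − 3.58) / (106.0 − 89.42) = 340.3/16.58 = 20.52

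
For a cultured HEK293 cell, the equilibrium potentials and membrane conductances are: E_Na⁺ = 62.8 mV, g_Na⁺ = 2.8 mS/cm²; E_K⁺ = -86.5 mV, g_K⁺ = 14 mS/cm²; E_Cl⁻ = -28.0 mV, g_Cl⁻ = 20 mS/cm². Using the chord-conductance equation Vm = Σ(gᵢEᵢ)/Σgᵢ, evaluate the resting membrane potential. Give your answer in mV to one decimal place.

Σ gᵢEᵢ = 2.8·(62.8) + 14·(-86.5) + 20·(-28.0) = -1595.16
Σ gᵢ = 2.8 + 14 + 20 = 36.8
Vm = -1595.16 / 36.8 = -43.35 mV

-43.3 mV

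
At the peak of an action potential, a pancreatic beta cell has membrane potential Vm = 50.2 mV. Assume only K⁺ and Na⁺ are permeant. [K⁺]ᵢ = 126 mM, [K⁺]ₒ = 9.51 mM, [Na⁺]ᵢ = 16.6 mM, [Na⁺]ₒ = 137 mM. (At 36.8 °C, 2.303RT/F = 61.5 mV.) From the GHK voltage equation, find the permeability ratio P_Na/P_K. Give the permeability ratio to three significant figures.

Let α = P_Na/P_K. GHK: Vm = 61.5·log₁₀[(Kₒ + α·Naₒ)/(Kᵢ + α·Naᵢ)].
10^(Vm/61.5) = 10^(50.2/61.5) = 6.5503
So 6.5503·(Kᵢ + α·Naᵢ) = Kₒ + α·Naₒ → α = (6.5503·126.0 − 9.51) / (137.0 − 6.5503·16.6)
α = (825.3 − 9.51) / (137.0 − 108.7) = 815.8/28.27 = 28.86

28.9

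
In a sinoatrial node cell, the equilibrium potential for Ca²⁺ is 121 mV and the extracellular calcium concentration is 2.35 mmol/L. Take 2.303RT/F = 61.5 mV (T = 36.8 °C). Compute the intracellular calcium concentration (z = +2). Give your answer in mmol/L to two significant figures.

Nernst: E = (61.5/2) · log₁₀([out]/[in]), so log₁₀([out]/[in]) = 121.0 × 2 / 61.5 = 3.9350.
[out]/[in] = 10^(3.9350) = 8609.
[in] = 2.35 / 8609 = 0.000273 mmol/L.

0.00027 mmol/L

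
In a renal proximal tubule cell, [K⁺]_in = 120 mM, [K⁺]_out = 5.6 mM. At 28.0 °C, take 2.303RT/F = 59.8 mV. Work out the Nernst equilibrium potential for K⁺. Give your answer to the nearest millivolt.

E = (59.8/z) · log₁₀([K⁺]_out/[K⁺]_in) with z = +1.
= (59.8/1) · log₁₀(5.6/120) = 59.80 · log₁₀(0.04667)
= 59.80 · (-1.3310) = -79.59 mV

-80 mV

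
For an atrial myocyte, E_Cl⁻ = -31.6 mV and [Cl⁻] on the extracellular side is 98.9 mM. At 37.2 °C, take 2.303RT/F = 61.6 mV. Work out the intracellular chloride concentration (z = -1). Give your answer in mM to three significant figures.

Nernst: E = (61.6/-1) · log₁₀([out]/[in]), so log₁₀([out]/[in]) = -31.6 × -1 / 61.6 = 0.5130.
[out]/[in] = 10^(0.5130) = 3.258.
[in] = 98.9 / 3.258 = 30.35 mM.

30.4 mM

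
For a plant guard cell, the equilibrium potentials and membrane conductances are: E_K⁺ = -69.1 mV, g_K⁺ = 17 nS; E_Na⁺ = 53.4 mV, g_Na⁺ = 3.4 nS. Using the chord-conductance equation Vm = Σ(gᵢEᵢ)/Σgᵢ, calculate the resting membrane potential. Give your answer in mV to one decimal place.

-48.7 mV

Σ gᵢEᵢ = 17·(-69.1) + 3.4·(53.4) = -993.14
Σ gᵢ = 17 + 3.4 = 20.4
Vm = -993.14 / 20.4 = -48.68 mV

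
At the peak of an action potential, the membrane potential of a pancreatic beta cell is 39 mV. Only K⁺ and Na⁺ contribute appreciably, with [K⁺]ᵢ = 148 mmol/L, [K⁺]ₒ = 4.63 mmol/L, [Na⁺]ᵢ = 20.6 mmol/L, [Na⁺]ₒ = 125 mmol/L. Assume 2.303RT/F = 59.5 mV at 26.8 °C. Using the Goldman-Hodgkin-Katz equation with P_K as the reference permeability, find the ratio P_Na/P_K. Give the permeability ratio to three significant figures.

Let α = P_Na/P_K. GHK: Vm = 59.5·log₁₀[(Kₒ + α·Naₒ)/(Kᵢ + α·Naᵢ)].
10^(Vm/59.5) = 10^(39.0/59.5) = 4.5234
So 4.5234·(Kᵢ + α·Naᵢ) = Kₒ + α·Naₒ → α = (4.5234·148.0 − 4.63) / (125.0 − 4.5234·20.6)
α = (669.5 − 4.63) / (125.0 − 93.18) = 664.8/31.82 = 20.89

20.9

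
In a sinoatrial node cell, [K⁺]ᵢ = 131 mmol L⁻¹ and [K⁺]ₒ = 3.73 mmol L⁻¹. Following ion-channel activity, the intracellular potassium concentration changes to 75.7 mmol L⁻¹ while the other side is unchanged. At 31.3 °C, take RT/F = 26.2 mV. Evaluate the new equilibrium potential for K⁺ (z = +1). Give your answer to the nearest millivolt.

-79 mV

After the shift: [K⁺]_out = 3.73, [K⁺]_in = 75.7 mmol L⁻¹.
E_new = (26.2/1)·ln(3.73/75.7) = 26.20 · (-3.0104) = -78.87 mV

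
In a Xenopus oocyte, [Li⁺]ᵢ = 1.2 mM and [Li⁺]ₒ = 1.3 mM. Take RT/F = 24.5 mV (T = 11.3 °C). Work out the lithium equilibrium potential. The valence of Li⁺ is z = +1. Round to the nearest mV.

E = (24.5/z) · ln([Li⁺]_out/[Li⁺]_in) with z = +1.
= (24.5/1) · ln(1.3/1.2) = 24.50 · ln(1.083)
= 24.50 · (0.0800) = 1.96 mV

2 mV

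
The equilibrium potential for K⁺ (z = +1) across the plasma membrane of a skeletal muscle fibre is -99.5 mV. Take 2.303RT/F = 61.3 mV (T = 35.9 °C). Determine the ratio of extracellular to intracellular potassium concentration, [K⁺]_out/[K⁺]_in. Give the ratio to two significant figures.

log₁₀([out]/[in]) = E·z/(61.3) = -99.5 × 1 / 61.3 = -1.6232
[out]/[in] = 10^(-1.6232) = 0.02381

0.024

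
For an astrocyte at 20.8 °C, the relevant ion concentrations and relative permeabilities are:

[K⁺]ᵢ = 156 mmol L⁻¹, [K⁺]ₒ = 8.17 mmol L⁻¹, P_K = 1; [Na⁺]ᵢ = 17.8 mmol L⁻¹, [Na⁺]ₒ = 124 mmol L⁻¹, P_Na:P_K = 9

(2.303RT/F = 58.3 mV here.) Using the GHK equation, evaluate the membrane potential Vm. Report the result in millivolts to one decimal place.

Vm = 58.3 · log₁₀[(Σ P·[cation]ₒ + Σ P·[anion]ᵢ) / (Σ P·[cation]ᵢ + Σ P·[anion]ₒ)]
Numerator = 1×8.17 + 9×124 = 1124
Denominator = 1×156 + 9×17.8 = 316.2
Vm = 58.3 · log₁₀(3.5552) = 58.3 × (0.5509) = 32.12 mV

32.1 mV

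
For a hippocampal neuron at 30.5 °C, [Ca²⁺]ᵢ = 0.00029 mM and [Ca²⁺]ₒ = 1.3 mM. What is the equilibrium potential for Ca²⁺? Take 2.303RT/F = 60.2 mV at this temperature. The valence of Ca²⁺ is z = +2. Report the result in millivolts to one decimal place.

E = (60.2/z) · log₁₀([Ca²⁺]_out/[Ca²⁺]_in) with z = +2.
= (60.2/2) · log₁₀(1.3/0.00029) = 30.10 · log₁₀(4483)
= 30.10 · (3.6515) = 109.91 mV

109.9 mV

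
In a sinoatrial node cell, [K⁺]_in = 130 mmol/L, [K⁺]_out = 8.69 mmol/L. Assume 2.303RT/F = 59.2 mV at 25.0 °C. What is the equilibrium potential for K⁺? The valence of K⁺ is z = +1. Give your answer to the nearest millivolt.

E = (59.2/z) · log₁₀([K⁺]_out/[K⁺]_in) with z = +1.
= (59.2/1) · log₁₀(8.69/130) = 59.20 · log₁₀(0.06685)
= 59.20 · (-1.1749) = -69.56 mV

-70 mV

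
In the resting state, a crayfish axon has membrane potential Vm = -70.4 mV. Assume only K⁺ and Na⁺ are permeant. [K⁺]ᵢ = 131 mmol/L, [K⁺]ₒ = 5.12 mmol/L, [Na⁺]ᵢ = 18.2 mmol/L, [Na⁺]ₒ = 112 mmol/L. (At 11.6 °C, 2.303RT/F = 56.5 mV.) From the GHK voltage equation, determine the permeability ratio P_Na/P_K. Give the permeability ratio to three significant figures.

Let α = P_Na/P_K. GHK: Vm = 56.5·log₁₀[(Kₒ + α·Naₒ)/(Kᵢ + α·Naᵢ)].
10^(Vm/56.5) = 10^(-70.4/56.5) = 0.056752
So 0.056752·(Kᵢ + α·Naᵢ) = Kₒ + α·Naₒ → α = (0.056752·131.0 − 5.12) / (112.0 − 0.056752·18.2)
α = (7.435 − 5.12) / (112.0 − 1.033) = 2.315/111 = 0.02086

0.0209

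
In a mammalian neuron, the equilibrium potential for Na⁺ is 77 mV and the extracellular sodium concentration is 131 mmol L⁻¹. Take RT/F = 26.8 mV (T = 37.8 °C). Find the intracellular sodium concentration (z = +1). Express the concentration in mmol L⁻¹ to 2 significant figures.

7.4 mmol L⁻¹

Nernst: E = (26.8/1) · ln([out]/[in]), so ln([out]/[in]) = 77.0 × 1 / 26.8 = 2.8731.
[out]/[in] = e^(2.8731) = 17.69.
[in] = 131 / 17.69 = 7.404 mmol L⁻¹.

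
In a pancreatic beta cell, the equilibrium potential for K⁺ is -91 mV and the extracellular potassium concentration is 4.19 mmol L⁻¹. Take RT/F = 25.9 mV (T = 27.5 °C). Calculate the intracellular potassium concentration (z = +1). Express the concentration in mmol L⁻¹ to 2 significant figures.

140 mmol L⁻¹

Nernst: E = (25.9/1) · ln([out]/[in]), so ln([out]/[in]) = -91.0 × 1 / 25.9 = -3.5135.
[out]/[in] = e^(-3.5135) = 0.02979.
[in] = 4.19 / 0.02979 = 140.6 mmol L⁻¹.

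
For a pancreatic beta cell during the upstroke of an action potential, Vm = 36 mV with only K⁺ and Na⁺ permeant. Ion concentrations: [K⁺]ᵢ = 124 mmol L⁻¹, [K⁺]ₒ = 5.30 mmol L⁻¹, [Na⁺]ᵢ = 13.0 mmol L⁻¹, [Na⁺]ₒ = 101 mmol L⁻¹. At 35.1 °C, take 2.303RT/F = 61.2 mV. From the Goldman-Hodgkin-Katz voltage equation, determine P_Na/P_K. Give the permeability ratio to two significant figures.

Let α = P_Na/P_K. GHK: Vm = 61.2·log₁₀[(Kₒ + α·Naₒ)/(Kᵢ + α·Naᵢ)].
10^(Vm/61.2) = 10^(36.0/61.2) = 3.8747
So 3.8747·(Kᵢ + α·Naᵢ) = Kₒ + α·Naₒ → α = (3.8747·124.0 − 5.3) / (101.0 − 3.8747·13.0)
α = (480.5 − 5.3) / (101.0 − 50.37) = 475.2/50.63 = 9.385

9.4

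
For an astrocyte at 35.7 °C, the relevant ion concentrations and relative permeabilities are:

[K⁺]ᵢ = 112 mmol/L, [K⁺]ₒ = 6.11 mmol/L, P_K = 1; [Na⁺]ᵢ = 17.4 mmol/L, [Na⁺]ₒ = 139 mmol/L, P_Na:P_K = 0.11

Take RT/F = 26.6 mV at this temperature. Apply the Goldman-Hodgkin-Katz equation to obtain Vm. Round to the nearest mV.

Vm = 26.6 · ln[(Σ P·[cation]ₒ + Σ P·[anion]ᵢ) / (Σ P·[cation]ᵢ + Σ P·[anion]ₒ)]
Numerator = 1×6.11 + 0.11×139 = 21.4
Denominator = 1×112 + 0.11×17.4 = 113.9
Vm = 26.6 · ln(0.18786) = 26.6 × (-1.6721) = -44.48 mV

-44 mV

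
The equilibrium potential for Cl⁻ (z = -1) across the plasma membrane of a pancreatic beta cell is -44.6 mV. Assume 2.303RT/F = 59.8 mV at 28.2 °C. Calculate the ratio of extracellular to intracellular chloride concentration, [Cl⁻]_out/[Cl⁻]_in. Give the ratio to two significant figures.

5.6

log₁₀([out]/[in]) = E·z/(59.8) = -44.6 × -1 / 59.8 = 0.7458
[out]/[in] = 10^(0.7458) = 5.57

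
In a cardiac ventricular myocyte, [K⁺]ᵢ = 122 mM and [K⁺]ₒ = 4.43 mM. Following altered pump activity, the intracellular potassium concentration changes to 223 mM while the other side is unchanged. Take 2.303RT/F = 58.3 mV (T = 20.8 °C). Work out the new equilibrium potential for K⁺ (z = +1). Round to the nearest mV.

-99 mV

After the shift: [K⁺]_out = 4.43, [K⁺]_in = 223 mM.
E_new = (58.3/1)·log₁₀(4.43/223) = 58.30 · (-1.7019) = -99.22 mV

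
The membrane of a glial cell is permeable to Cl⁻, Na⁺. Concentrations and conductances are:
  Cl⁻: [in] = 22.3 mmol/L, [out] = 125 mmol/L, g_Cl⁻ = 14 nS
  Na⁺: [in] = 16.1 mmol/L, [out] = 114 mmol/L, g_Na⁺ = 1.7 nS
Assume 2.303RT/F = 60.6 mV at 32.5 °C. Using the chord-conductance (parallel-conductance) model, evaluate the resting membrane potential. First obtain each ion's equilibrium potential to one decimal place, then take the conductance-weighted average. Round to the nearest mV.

E_Cl⁻ = (60.6/-1)·log₁₀(125/22.3) = -45.4 mV
E_Na⁺ = (60.6/1)·log₁₀(114/16.1) = 51.5 mV
Vm = (Σ gᵢEᵢ)/(Σ gᵢ) = (14·-45.4 + 1.7·51.5) / (14 + 1.7)
= -548.05 / 15.7 = -34.91 mV

-35 mV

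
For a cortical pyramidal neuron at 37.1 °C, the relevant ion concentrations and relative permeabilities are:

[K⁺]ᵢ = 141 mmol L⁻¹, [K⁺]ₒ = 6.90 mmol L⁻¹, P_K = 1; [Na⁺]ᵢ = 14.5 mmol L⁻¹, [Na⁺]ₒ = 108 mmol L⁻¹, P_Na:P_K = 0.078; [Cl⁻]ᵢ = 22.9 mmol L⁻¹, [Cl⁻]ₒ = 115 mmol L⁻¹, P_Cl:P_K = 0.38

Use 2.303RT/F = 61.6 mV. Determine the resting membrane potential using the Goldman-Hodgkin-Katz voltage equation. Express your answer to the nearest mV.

-55 mV

Vm = 61.6 · log₁₀[(Σ P·[cation]ₒ + Σ P·[anion]ᵢ) / (Σ P·[cation]ᵢ + Σ P·[anion]ₒ)]
Numerator = 1×6.90 + 0.078×108 + 0.38×22.9 = 24.03
Denominator = 1×141 + 0.078×14.5 + 0.38×115 = 185.8
Vm = 61.6 · log₁₀(0.12929) = 61.6 × (-0.8884) = -54.73 mV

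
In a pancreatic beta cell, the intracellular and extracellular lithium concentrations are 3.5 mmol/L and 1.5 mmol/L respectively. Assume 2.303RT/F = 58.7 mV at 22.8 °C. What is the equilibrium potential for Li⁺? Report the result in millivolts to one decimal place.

-21.6 mV

E = (58.7/z) · log₁₀([Li⁺]_out/[Li⁺]_in) with z = +1.
= (58.7/1) · log₁₀(1.5/3.5) = 58.70 · log₁₀(0.4286)
= 58.70 · (-0.3680) = -21.60 mV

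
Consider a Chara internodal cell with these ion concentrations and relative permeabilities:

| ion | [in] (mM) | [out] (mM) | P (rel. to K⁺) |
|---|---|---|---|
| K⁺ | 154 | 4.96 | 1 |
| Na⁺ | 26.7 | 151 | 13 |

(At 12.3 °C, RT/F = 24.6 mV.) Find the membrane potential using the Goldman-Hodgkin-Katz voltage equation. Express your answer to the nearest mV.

34 mV

Vm = 24.6 · ln[(Σ P·[cation]ₒ + Σ P·[anion]ᵢ) / (Σ P·[cation]ᵢ + Σ P·[anion]ₒ)]
Numerator = 1×4.96 + 13×151 = 1968
Denominator = 1×154 + 13×26.7 = 501.1
Vm = 24.6 · ln(3.9273) = 24.6 × (1.3679) = 33.65 mV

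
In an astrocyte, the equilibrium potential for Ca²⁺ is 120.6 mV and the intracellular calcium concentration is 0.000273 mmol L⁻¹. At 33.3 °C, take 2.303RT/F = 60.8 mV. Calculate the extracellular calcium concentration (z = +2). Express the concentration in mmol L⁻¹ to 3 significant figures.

2.53 mmol L⁻¹

Nernst: E = (60.8/2) · log₁₀([out]/[in]), so log₁₀([out]/[in]) = 120.6 × 2 / 60.8 = 3.9671.
[out]/[in] = 10^(3.9671) = 9271.
[out] = 9271 × 0.000273 = 2.531 mmol L⁻¹.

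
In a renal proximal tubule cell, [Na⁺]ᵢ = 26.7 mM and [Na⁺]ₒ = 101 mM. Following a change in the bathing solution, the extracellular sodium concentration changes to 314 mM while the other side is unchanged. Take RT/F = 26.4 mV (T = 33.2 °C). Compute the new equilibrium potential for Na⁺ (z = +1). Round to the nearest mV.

After the shift: [Na⁺]_out = 314, [Na⁺]_in = 26.7 mM.
E_new = (26.4/1)·ln(314/26.7) = 26.40 · (2.4647) = 65.07 mV

65 mV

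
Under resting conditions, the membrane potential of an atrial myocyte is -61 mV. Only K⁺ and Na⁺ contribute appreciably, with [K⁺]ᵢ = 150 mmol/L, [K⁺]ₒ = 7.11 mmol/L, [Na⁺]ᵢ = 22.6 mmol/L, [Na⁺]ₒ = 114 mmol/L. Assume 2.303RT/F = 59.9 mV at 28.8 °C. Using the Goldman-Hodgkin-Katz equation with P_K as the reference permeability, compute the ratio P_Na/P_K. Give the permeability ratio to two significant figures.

Let α = P_Na/P_K. GHK: Vm = 59.9·log₁₀[(Kₒ + α·Naₒ)/(Kᵢ + α·Naᵢ)].
10^(Vm/59.9) = 10^(-61.0/59.9) = 0.09586
So 0.09586·(Kᵢ + α·Naᵢ) = Kₒ + α·Naₒ → α = (0.09586·150.0 − 7.11) / (114.0 − 0.09586·22.6)
α = (14.38 − 7.11) / (114.0 − 2.166) = 7.269/111.8 = 0.065

0.065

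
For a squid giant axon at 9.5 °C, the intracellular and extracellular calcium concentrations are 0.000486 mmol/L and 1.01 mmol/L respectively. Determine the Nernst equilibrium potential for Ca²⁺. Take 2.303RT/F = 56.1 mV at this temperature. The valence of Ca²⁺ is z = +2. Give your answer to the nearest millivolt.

E = (56.1/z) · log₁₀([Ca²⁺]_out/[Ca²⁺]_in) with z = +2.
= (56.1/2) · log₁₀(1.01/0.000486) = 28.05 · log₁₀(2078)
= 28.05 · (3.3177) = 93.06 mV

93 mV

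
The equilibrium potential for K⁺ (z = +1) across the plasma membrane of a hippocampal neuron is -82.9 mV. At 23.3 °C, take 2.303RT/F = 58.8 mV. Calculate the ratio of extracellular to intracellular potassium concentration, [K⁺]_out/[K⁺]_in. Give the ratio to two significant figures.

0.039

log₁₀([out]/[in]) = E·z/(58.8) = -82.9 × 1 / 58.8 = -1.4099
[out]/[in] = 10^(-1.4099) = 0.03892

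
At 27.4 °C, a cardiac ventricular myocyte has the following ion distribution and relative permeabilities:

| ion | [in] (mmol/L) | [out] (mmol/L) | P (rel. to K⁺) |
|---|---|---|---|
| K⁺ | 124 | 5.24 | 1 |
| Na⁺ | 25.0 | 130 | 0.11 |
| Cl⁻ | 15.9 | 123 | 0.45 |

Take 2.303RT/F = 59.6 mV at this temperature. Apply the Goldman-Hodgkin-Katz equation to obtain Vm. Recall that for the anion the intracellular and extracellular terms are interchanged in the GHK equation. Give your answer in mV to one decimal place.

-49.7 mV

Vm = 59.6 · log₁₀[(Σ P·[cation]ₒ + Σ P·[anion]ᵢ) / (Σ P·[cation]ᵢ + Σ P·[anion]ₒ)]
Numerator = 1×5.24 + 0.11×130 + 0.45×15.9 = 26.7
Denominator = 1×124 + 0.11×25.0 + 0.45×123 = 182.1
Vm = 59.6 · log₁₀(0.1466) = 59.6 × (-0.8339) = -49.70 mV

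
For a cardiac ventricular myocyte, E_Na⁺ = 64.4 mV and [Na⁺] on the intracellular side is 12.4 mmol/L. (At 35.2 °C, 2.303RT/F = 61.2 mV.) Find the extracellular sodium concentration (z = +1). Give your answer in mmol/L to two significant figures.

140 mmol/L

Nernst: E = (61.2/1) · log₁₀([out]/[in]), so log₁₀([out]/[in]) = 64.4 × 1 / 61.2 = 1.0523.
[out]/[in] = 10^(1.0523) = 11.28.
[out] = 11.28 × 12.4 = 139.9 mmol/L.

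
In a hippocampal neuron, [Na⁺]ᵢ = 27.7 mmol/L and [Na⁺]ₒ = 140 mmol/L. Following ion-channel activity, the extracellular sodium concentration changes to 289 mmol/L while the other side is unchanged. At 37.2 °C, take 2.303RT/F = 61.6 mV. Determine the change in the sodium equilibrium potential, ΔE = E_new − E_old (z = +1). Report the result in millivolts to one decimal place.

E_old = (61.6/1)·log₁₀(140/27.7) = 43.34 mV
E_new = (61.6/1)·log₁₀(289/27.7) = 62.73 mV
ΔE = 62.73 − (43.34) = 19.39 mV

19.4 mV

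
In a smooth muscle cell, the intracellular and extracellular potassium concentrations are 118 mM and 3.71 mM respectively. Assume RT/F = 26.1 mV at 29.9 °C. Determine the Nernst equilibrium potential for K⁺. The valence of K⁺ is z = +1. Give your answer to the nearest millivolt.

E = (26.1/z) · ln([K⁺]_out/[K⁺]_in) with z = +1.
= (26.1/1) · ln(3.71/118) = 26.10 · ln(0.03144)
= 26.10 · (-3.4597) = -90.30 mV

-90 mV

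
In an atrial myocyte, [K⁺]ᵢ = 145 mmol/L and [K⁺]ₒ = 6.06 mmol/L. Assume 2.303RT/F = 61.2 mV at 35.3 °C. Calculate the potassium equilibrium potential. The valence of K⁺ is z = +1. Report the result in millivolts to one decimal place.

-84.4 mV

E = (61.2/z) · log₁₀([K⁺]_out/[K⁺]_in) with z = +1.
= (61.2/1) · log₁₀(6.06/145) = 61.20 · log₁₀(0.04179)
= 61.20 · (-1.3789) = -84.39 mV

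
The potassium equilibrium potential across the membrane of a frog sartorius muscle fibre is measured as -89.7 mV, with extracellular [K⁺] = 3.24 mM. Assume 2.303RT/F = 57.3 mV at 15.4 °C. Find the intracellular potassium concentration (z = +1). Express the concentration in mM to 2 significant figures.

Nernst: E = (57.3/1) · log₁₀([out]/[in]), so log₁₀([out]/[in]) = -89.7 × 1 / 57.3 = -1.5654.
[out]/[in] = 10^(-1.5654) = 0.0272.
[in] = 3.24 / 0.0272 = 119.1 mM.

120 mM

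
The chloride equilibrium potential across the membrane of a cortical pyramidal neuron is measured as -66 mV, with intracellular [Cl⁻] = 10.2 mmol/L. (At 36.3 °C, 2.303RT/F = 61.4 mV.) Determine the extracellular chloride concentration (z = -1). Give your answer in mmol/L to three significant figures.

121 mmol/L

Nernst: E = (61.4/-1) · log₁₀([out]/[in]), so log₁₀([out]/[in]) = -66.0 × -1 / 61.4 = 1.0749.
[out]/[in] = 10^(1.0749) = 11.88.
[out] = 11.88 × 10.2 = 121.2 mmol/L.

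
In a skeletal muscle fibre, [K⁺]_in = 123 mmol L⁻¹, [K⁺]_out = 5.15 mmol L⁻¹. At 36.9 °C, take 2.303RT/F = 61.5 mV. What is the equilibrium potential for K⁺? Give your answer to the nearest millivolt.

E = (61.5/z) · log₁₀([K⁺]_out/[K⁺]_in) with z = +1.
= (61.5/1) · log₁₀(5.15/123) = 61.50 · log₁₀(0.04187)
= 61.50 · (-1.3781) = -84.75 mV

-85 mV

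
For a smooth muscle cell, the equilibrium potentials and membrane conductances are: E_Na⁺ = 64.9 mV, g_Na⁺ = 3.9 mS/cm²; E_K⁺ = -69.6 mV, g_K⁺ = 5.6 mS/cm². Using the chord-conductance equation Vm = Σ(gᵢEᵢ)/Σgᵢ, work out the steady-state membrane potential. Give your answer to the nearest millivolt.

-14 mV

Σ gᵢEᵢ = 3.9·(64.9) + 5.6·(-69.6) = -136.65
Σ gᵢ = 3.9 + 5.6 = 9.5
Vm = -136.65 / 9.5 = -14.38 mV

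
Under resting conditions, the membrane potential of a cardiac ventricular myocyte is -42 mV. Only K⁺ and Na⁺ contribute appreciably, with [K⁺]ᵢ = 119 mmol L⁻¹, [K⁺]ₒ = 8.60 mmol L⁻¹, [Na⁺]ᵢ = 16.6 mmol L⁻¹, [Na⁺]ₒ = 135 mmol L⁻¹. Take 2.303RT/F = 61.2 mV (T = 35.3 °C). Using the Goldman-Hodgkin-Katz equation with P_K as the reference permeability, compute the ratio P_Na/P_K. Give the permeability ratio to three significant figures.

Let α = P_Na/P_K. GHK: Vm = 61.2·log₁₀[(Kₒ + α·Naₒ)/(Kᵢ + α·Naᵢ)].
10^(Vm/61.2) = 10^(-42.0/61.2) = 0.20593
So 0.20593·(Kᵢ + α·Naᵢ) = Kₒ + α·Naₒ → α = (0.20593·119.0 − 8.6) / (135.0 − 0.20593·16.6)
α = (24.51 − 8.6) / (135.0 − 3.418) = 15.91/131.6 = 0.1209

0.121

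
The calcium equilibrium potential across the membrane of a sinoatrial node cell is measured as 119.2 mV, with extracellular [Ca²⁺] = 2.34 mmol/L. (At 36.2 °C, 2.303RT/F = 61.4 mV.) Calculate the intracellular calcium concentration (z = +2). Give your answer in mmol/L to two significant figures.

Nernst: E = (61.4/2) · log₁₀([out]/[in]), so log₁₀([out]/[in]) = 119.2 × 2 / 61.4 = 3.8827.
[out]/[in] = 10^(3.8827) = 7634.
[in] = 2.34 / 7634 = 0.0003065 mmol/L.

0.00031 mmol/L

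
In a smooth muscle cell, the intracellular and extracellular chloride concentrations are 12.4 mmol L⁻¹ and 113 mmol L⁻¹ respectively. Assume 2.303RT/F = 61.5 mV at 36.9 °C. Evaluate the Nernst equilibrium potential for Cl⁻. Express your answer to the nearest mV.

-59 mV

E = (61.5/z) · log₁₀([Cl⁻]_out/[Cl⁻]_in) with z = -1.
For an anion, dividing by z = -1 reverses the sign.
= (61.5/-1) · log₁₀(113/12.4) = -61.50 · log₁₀(9.113)
= -61.50 · (0.9597) = -59.02 mV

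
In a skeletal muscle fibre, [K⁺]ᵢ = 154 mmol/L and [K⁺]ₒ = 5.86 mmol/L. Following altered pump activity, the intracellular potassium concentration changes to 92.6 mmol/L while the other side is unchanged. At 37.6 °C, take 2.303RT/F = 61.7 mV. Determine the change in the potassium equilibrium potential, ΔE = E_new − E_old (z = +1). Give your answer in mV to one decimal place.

13.6 mV

E_old = (61.7/1)·log₁₀(5.86/154) = -87.59 mV
E_new = (61.7/1)·log₁₀(5.86/92.6) = -73.96 mV
ΔE = -73.96 − (-87.59) = 13.63 mV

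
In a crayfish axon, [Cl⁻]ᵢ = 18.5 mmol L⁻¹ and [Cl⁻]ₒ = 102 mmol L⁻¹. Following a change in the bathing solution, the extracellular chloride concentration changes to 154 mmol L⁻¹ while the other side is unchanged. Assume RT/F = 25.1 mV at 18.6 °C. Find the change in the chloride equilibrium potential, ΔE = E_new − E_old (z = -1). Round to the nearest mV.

-10 mV

E_old = (25.1/-1)·ln(102/18.5) = -42.85 mV
E_new = (25.1/-1)·ln(154/18.5) = -53.19 mV
ΔE = -53.19 − (-42.85) = -10.34 mV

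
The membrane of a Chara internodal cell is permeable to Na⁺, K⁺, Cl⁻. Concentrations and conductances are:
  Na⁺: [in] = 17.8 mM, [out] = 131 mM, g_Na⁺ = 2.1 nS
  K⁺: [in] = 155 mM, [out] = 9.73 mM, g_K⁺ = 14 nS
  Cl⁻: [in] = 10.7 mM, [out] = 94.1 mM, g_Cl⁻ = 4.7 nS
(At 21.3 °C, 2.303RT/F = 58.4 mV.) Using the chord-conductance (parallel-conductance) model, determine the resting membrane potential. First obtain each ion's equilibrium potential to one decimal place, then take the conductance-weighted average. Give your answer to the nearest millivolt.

-55 mV

E_Na⁺ = (58.4/1)·log₁₀(131/17.8) = 50.6 mV
E_K⁺ = (58.4/1)·log₁₀(9.73/155) = -70.2 mV
E_Cl⁻ = (58.4/-1)·log₁₀(94.1/10.7) = -55.1 mV
Vm = (Σ gᵢEᵢ)/(Σ gᵢ) = (2.1·50.6 + 14·-70.2 + 4.7·-55.1) / (2.1 + 14 + 4.7)
= -1135.51 / 20.8 = -54.59 mV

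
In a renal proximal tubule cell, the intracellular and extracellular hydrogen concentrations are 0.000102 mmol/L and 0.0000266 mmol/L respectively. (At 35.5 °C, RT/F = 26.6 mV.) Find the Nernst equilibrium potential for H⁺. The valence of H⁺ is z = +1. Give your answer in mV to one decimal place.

-35.8 mV

E = (26.6/z) · ln([H⁺]_out/[H⁺]_in) with z = +1.
= (26.6/1) · ln(0.0000266/0.000102) = 26.60 · ln(0.2608)
= 26.60 · (-1.3441) = -35.75 mV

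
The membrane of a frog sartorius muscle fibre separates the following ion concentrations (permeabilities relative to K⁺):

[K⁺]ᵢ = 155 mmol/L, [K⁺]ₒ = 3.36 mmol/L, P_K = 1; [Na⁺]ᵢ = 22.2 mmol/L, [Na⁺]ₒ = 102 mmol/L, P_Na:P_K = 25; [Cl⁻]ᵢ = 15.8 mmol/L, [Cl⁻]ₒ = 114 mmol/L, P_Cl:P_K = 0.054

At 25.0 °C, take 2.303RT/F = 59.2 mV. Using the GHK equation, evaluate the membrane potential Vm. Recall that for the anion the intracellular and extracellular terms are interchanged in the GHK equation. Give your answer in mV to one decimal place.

32.7 mV

Vm = 59.2 · log₁₀[(Σ P·[cation]ₒ + Σ P·[anion]ᵢ) / (Σ P·[cation]ᵢ + Σ P·[anion]ₒ)]
Numerator = 1×3.36 + 25×102 + 0.054×15.8 = 2554
Denominator = 1×155 + 25×22.2 + 0.054×114 = 716.2
Vm = 59.2 · log₁₀(3.5666) = 59.2 × (0.5522) = 32.69 mV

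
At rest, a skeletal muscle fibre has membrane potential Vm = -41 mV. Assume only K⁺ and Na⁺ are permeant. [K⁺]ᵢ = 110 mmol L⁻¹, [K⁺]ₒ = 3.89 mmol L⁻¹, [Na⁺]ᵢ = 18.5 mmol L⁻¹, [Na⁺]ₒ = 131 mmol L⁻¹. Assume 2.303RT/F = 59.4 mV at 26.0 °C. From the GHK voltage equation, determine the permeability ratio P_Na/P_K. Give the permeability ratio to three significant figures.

Let α = P_Na/P_K. GHK: Vm = 59.4·log₁₀[(Kₒ + α·Naₒ)/(Kᵢ + α·Naᵢ)].
10^(Vm/59.4) = 10^(-41.0/59.4) = 0.20406
So 0.20406·(Kᵢ + α·Naᵢ) = Kₒ + α·Naₒ → α = (0.20406·110.0 − 3.89) / (131.0 − 0.20406·18.5)
α = (22.45 − 3.89) / (131.0 − 3.775) = 18.56/127.2 = 0.1459

0.146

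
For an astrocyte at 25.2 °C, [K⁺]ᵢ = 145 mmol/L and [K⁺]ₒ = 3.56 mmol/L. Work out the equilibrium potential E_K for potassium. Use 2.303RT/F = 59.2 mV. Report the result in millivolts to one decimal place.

E = (59.2/z) · log₁₀([K⁺]_out/[K⁺]_in) with z = +1.
= (59.2/1) · log₁₀(3.56/145) = 59.20 · log₁₀(0.02455)
= 59.20 · (-1.6099) = -95.31 mV

-95.3 mV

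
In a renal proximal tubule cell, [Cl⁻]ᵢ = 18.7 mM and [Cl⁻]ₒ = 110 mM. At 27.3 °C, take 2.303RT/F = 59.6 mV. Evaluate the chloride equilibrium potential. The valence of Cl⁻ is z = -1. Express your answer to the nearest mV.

E = (59.6/z) · log₁₀([Cl⁻]_out/[Cl⁻]_in) with z = -1.
For an anion, dividing by z = -1 reverses the sign.
= (59.6/-1) · log₁₀(110/18.7) = -59.60 · log₁₀(5.882)
= -59.60 · (0.7696) = -45.87 mV

-46 mV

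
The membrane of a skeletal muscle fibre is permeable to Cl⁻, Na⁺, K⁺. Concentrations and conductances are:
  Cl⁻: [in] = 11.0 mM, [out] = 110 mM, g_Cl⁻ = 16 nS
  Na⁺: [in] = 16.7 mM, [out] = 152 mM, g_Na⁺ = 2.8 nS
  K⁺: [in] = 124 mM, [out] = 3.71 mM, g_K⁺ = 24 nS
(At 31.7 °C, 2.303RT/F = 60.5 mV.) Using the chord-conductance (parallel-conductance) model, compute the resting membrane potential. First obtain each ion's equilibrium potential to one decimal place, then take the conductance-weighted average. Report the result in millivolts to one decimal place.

-70.5 mV

E_Cl⁻ = (60.5/-1)·log₁₀(110/11.0) = -60.5 mV
E_Na⁺ = (60.5/1)·log₁₀(152/16.7) = 58.0 mV
E_K⁺ = (60.5/1)·log₁₀(3.71/124) = -92.2 mV
Vm = (Σ gᵢEᵢ)/(Σ gᵢ) = (16·-60.5 + 2.8·58.0 + 24·-92.2) / (16 + 2.8 + 24)
= -3018.40 / 42.8 = -70.52 mV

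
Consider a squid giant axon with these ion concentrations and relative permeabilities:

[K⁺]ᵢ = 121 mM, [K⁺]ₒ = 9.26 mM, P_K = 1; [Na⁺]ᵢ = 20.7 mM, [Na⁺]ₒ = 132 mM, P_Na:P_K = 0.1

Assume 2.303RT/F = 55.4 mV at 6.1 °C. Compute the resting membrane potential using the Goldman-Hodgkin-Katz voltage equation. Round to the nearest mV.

-41 mV

Vm = 55.4 · log₁₀[(Σ P·[cation]ₒ + Σ P·[anion]ᵢ) / (Σ P·[cation]ᵢ + Σ P·[anion]ₒ)]
Numerator = 1×9.26 + 0.1×132 = 22.46
Denominator = 1×121 + 0.1×20.7 = 123.1
Vm = 55.4 · log₁₀(0.1825) = 55.4 × (-0.7387) = -40.93 mV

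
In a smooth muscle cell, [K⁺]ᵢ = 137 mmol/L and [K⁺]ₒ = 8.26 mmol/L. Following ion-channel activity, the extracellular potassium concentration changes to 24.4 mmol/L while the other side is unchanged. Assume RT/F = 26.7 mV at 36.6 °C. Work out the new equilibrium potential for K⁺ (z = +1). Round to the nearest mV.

After the shift: [K⁺]_out = 24.4, [K⁺]_in = 137 mmol/L.
E_new = (26.7/1)·ln(24.4/137) = 26.70 · (-1.7254) = -46.07 mV

-46 mV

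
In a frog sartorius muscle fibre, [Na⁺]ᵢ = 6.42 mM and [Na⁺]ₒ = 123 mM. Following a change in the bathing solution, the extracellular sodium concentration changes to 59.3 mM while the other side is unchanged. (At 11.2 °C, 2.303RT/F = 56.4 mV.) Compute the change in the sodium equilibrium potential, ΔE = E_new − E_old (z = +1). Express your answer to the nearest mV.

-18 mV

E_old = (56.4/1)·log₁₀(123/6.42) = 72.33 mV
E_new = (56.4/1)·log₁₀(59.3/6.42) = 54.46 mV
ΔE = 54.46 − (72.33) = -17.87 mV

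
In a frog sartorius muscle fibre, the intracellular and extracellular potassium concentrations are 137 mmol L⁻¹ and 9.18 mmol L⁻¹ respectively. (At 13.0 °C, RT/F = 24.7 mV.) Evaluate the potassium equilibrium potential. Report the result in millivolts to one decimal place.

E = (24.7/z) · ln([K⁺]_out/[K⁺]_in) with z = +1.
= (24.7/1) · ln(9.18/137) = 24.70 · ln(0.06701)
= 24.70 · (-2.7030) = -66.76 mV

-66.8 mV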